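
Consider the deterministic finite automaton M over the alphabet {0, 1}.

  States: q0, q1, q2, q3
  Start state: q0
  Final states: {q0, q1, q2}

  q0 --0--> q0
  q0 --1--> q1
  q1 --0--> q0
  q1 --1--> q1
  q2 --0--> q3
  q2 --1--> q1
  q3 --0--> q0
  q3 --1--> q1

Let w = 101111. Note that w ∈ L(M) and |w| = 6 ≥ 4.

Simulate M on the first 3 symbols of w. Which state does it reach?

q1

State sequence: q0 -1-> q1 -0-> q0 -1-> q1

After reading 3 characters, M is in state q1.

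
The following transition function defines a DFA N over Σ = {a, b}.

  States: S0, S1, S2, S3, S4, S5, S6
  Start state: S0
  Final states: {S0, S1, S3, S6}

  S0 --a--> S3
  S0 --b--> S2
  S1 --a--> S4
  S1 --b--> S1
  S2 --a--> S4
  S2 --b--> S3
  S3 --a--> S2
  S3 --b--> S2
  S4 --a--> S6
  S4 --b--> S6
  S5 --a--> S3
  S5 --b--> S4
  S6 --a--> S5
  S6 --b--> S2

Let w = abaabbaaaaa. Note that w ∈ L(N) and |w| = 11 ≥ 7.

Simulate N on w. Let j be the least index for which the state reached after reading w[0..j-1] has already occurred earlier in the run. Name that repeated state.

State sequence: S0 -a-> S3 -b-> S2 -a-> S4 -a-> S6 -b-> S2 -b-> S3 -a-> S2 -a-> S4 -a-> S6 -a-> S5 -a-> S3
First repeat at step 5: S2 was already visited.

The earliest repeat is at step j = 5: N is in S2, which it already visited at step i = 2.
Since N has 7 states, any run of length ≥ 7 visits 7+1 states, so by pigeonhole some state repeats within the first 7 steps — that repeat gives the pumpable loop.

S2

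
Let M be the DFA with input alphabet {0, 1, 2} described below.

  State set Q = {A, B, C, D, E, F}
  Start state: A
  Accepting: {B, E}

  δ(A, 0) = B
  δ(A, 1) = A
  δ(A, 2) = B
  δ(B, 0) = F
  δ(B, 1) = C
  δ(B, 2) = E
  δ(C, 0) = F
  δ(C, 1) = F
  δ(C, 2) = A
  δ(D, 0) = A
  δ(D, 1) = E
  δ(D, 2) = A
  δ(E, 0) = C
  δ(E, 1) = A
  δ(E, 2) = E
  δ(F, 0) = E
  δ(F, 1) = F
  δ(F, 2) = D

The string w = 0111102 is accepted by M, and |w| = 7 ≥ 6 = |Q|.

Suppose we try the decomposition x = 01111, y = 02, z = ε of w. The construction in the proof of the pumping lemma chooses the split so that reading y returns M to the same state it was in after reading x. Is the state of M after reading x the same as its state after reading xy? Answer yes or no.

State sequence: A -0-> B -1-> C -1-> F -1-> F -1-> F -0-> E -2-> E

After x (step 5): F. After xy (step 7): E.
They differ (F ≠ E), so y is not a cycle from the state after x; this split is not the one the pumping-lemma construction produces, and pumping y need not keep the string in L(M).

no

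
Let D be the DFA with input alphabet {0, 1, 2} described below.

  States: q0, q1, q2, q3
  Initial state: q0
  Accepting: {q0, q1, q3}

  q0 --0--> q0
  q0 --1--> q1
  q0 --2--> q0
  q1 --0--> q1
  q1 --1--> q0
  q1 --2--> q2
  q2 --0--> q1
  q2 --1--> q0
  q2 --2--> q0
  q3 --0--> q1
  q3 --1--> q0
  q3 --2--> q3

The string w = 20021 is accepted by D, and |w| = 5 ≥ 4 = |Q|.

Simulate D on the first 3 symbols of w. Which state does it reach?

State sequence: q0 -2-> q0 -0-> q0 -0-> q0

After reading 3 characters, D is in state q0.

q0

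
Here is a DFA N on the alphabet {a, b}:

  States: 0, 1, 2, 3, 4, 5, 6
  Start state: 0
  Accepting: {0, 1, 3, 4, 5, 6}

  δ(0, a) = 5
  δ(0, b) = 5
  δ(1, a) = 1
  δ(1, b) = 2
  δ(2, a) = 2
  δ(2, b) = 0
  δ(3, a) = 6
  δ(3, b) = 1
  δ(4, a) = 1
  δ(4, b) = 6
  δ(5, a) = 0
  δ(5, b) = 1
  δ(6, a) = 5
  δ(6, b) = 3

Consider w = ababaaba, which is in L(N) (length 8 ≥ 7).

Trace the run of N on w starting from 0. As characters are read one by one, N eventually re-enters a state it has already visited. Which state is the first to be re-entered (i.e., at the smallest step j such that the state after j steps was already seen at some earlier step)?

Run of N on w = a b a b a a b a:
  step 0: 0  (start)
  step 1: 5  (read a: 0→5)
  step 2: 1  (read b: 5→1)
  step 3: 1  (read a: 1→1)   ← first repeat (1 seen earlier)
  step 4: 2  (read b: 1→2)
  step 5: 2  (read a: 2→2)
  step 6: 2  (read a: 2→2)
  step 7: 0  (read b: 2→0)
  step 8: 5  (read a: 0→5)

The earliest repeat is at step j = 3: N is in 1, which it already visited at step i = 2.
The DFA has 7 states, so the proof of the pumping lemma guarantees a repeated state among the first 7+1 visited; the segment between the two visits is the pumpable y.

1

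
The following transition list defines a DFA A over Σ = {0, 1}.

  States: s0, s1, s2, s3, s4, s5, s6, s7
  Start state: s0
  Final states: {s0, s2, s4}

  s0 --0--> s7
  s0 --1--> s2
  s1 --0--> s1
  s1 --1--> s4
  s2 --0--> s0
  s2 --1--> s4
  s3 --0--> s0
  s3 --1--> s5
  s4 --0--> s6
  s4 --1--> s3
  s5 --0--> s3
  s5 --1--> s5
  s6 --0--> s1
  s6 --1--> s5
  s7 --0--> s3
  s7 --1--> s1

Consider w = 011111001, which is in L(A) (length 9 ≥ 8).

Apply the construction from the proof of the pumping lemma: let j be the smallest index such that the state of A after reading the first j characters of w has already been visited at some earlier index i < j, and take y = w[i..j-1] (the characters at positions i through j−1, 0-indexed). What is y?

Run of A on w = 0 1 1 1 1 1 0 0 1:
  step 0: s0  (start)
  step 1: s7  (read 0: s0→s7)
  step 2: s1  (read 1: s7→s1)
  step 3: s4  (read 1: s1→s4)
  step 4: s3  (read 1: s4→s3)
  step 5: s5  (read 1: s3→s5)
  step 6: s5  (read 1: s5→s5)   ← first repeat (s5 seen earlier)
  step 7: s3  (read 0: s5→s3)
  step 8: s0  (read 0: s3→s0)
  step 9: s2  (read 1: s0→s2)

So i = 5, j = 6, giving x = w[0:5] = 01111, y = w[5:6] = 1, z = w[6:9] = 001.
Check: |xy| = 6 ≤ 8 and |y| = 1 ≥ 1. Reading y takes A from s5 back to s5, so every xyⁱz is accepted.

1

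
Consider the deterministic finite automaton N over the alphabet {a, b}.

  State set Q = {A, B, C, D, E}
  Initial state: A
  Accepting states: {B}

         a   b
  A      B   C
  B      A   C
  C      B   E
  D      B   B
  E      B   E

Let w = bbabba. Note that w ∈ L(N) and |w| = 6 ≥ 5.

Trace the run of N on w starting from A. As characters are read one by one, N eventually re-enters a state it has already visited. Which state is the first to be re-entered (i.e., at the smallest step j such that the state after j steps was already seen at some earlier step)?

State sequence: A -b-> C -b-> E -a-> B -b-> C -b-> E -a-> B
First repeat at step 4: C was already visited.

The earliest repeat is at step j = 4: N is in C, which it already visited at step i = 1.

C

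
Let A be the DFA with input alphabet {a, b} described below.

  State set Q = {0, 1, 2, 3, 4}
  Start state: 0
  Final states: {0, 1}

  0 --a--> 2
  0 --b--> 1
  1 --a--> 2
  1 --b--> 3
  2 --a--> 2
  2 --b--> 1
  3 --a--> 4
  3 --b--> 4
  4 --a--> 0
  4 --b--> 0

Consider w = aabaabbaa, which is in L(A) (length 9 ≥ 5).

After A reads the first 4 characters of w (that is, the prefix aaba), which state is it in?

2

State sequence: 0 -a-> 2 -a-> 2 -b-> 1 -a-> 2

After reading 4 characters, A is in state 2.
(This kind of state-tracing is the core of the pumping-lemma construction: with 5 states, pigeonhole forces a repeat within the first 5 steps.)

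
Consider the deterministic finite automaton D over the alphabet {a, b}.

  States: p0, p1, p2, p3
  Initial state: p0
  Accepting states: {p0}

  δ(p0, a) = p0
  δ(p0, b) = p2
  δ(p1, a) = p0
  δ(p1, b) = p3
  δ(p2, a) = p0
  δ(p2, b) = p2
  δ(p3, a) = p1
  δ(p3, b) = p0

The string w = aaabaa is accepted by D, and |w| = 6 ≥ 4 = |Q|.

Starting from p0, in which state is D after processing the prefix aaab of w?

p2

State sequence: p0 -a-> p0 -a-> p0 -a-> p0 -b-> p2

After reading 4 characters, D is in state p2.
(This kind of state-tracing is the core of the pumping-lemma construction: with 4 states, pigeonhole forces a repeat within the first 4 steps.)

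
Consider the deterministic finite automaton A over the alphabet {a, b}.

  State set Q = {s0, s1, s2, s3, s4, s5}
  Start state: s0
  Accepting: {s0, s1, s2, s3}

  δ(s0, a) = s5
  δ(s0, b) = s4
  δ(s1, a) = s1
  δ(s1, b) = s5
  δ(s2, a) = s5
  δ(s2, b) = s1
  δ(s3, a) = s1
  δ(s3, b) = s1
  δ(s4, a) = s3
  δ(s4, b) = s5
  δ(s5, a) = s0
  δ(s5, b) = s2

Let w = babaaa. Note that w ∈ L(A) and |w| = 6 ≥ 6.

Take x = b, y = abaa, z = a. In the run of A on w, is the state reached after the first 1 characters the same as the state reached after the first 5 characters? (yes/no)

no

State sequence: s0 -b-> s4 -a-> s3 -b-> s1 -a-> s1 -a-> s1

After x (step 1): s4. After xy (step 5): s1.
They differ (s4 ≠ s1), so y is not a cycle from the state after x; this split is not the one the pumping-lemma construction produces, and pumping y need not keep the string in L(A).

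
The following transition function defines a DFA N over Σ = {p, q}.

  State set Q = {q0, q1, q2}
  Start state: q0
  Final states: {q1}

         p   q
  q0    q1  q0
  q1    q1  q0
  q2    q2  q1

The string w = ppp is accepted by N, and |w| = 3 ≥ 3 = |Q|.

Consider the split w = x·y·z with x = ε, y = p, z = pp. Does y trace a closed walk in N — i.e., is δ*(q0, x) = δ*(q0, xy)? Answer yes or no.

no

State sequence: q0 -p-> q1

After x (step 0): q0. After xy (step 1): q1.
They differ (q0 ≠ q1), so y is not a cycle from the state after x; this split is not the one the pumping-lemma construction produces, and pumping y need not keep the string in L(N).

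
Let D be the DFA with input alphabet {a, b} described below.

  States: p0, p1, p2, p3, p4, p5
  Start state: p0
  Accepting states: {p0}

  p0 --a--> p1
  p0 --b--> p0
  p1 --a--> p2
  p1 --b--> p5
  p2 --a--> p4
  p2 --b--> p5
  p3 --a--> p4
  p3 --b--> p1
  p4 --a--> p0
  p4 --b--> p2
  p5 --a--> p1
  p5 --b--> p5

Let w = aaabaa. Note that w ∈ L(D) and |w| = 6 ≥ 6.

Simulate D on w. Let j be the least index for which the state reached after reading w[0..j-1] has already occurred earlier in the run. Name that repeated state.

p2

Run of D on w = a a a b a a:
  step 0: p0  (start)
  step 1: p1  (read a: p0→p1)
  step 2: p2  (read a: p1→p2)
  step 3: p4  (read a: p2→p4)
  step 4: p2  (read b: p4→p2)   ← first repeat (p2 seen earlier)
  step 5: p4  (read a: p2→p4)
  step 6: p0  (read a: p4→p0)

The earliest repeat is at step j = 4: D is in p2, which it already visited at step i = 2.
With |Q| = 6, pigeonhole forces a state repeat no later than step 6; the substring read between the first and second visits to that state can be pumped.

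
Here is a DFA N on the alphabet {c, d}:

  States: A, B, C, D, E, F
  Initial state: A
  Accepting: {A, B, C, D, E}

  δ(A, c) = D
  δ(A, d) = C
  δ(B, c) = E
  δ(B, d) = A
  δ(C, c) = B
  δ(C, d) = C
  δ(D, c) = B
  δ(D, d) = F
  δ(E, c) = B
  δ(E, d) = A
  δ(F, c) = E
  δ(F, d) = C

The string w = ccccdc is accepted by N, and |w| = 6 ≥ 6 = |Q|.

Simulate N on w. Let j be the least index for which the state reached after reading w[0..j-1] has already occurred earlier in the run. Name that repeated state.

B

Run of N on w = c c c c d c:
  step 0: A  (start)
  step 1: D  (read c: A→D)
  step 2: B  (read c: D→B)
  step 3: E  (read c: B→E)
  step 4: B  (read c: E→B)   ← first repeat (B seen earlier)
  step 5: A  (read d: B→A)
  step 6: D  (read c: A→D)

The earliest repeat is at step j = 4: N is in B, which it already visited at step i = 2.
With |Q| = 6, pigeonhole forces a state repeat no later than step 6; the substring read between the first and second visits to that state can be pumped.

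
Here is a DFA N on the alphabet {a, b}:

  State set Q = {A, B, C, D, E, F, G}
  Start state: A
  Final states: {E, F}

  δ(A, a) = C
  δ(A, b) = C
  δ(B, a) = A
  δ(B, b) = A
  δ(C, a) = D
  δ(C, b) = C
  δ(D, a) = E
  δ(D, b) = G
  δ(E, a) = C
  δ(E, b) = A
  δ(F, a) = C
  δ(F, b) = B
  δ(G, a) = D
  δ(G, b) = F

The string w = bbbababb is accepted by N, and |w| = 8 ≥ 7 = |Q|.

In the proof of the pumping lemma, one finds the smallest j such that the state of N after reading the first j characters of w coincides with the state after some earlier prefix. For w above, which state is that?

C

Run of N on w = b b b a b a b b:
  step 0: A  (start)
  step 1: C  (read b: A→C)
  step 2: C  (read b: C→C)   ← first repeat (C seen earlier)
  step 3: C  (read b: C→C)
  step 4: D  (read a: C→D)
  step 5: G  (read b: D→G)
  step 6: D  (read a: G→D)
  step 7: G  (read b: D→G)
  step 8: F  (read b: G→F)

The earliest repeat is at step j = 2: N is in C, which it already visited at step i = 1.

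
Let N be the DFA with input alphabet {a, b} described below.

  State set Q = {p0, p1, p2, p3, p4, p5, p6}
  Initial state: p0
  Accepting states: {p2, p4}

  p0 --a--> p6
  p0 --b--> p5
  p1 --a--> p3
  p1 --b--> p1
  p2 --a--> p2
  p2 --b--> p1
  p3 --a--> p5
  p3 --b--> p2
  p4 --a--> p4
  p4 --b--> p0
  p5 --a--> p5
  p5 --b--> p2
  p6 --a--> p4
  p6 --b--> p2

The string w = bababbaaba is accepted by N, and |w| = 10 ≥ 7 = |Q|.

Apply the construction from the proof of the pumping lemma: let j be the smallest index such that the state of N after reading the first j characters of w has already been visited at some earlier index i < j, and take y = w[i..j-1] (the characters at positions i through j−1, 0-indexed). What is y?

State sequence: p0 -b-> p5 -a-> p5 -b-> p2 -a-> p2 -b-> p1 -b-> p1 -a-> p3 -a-> p5 -b-> p2 -a-> p2
First repeat at step 2: p5 was already visited.

So i = 1, j = 2, giving x = w[0:1] = b, y = w[1:2] = a, z = w[2:10] = babbaaba.
Check: |xy| = 2 ≤ 7 and |y| = 1 ≥ 1. Reading y takes N from p5 back to p5, so every xyⁱz is accepted.

a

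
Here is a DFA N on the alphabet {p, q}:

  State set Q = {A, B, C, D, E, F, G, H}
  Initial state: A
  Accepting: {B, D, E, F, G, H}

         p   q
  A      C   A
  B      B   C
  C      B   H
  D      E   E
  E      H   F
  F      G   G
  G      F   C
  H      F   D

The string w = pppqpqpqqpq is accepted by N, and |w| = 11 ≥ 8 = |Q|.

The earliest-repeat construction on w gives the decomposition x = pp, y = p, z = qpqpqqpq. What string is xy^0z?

xy⁰z = xz = pp·qpqpqqpq = ppqpqpqqpq.
Reading y = p takes N from B back to B, so after x the machine is still in B, and z then leads to the accepting state G. Hence ppqpqpqqpq ∈ L(N).

ppqpqpqqpq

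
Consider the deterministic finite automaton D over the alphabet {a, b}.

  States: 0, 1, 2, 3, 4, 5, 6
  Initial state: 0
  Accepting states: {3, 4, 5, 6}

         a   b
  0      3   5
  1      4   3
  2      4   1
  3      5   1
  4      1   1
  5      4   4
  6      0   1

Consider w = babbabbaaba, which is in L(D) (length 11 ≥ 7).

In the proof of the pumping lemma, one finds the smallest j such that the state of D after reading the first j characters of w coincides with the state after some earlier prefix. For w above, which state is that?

State sequence: 0 -b-> 5 -a-> 4 -b-> 1 -b-> 3 -a-> 5 -b-> 4 -b-> 1 -a-> 4 -a-> 1 -b-> 3 -a-> 5
First repeat at step 5: 5 was already visited.

The earliest repeat is at step j = 5: D is in 5, which it already visited at step i = 1.

5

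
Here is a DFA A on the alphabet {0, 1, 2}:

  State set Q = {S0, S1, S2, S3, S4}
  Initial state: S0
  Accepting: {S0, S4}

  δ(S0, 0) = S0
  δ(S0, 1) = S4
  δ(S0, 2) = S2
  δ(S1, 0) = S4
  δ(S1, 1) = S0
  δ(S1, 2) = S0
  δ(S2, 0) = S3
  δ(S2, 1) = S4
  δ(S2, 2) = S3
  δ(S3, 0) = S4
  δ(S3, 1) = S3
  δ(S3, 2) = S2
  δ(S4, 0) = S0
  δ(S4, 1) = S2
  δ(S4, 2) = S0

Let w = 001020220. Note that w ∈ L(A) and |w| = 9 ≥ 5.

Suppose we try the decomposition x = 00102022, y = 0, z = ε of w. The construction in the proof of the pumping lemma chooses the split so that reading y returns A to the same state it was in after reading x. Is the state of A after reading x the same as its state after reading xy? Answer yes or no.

Run of A on the first 9 characters of w = 0 0 1 0 2 0 2 2 0:
  step 0: S0  (start)
  step 1: S0  (read 0: S0→S0)
  step 2: S0  (read 0: S0→S0)
  step 3: S4  (read 1: S0→S4)
  step 4: S0  (read 0: S4→S0)
  step 5: S2  (read 2: S0→S2)
  step 6: S3  (read 0: S2→S3)
  step 7: S2  (read 2: S3→S2)
  step 8: S3  (read 2: S2→S3)
  step 9: S4  (read 0: S3→S4)

After x (step 8): S3. After xy (step 9): S4.
They differ (S3 ≠ S4), so y is not a cycle from the state after x; this split is not the one the pumping-lemma construction produces, and pumping y need not keep the string in L(A).

no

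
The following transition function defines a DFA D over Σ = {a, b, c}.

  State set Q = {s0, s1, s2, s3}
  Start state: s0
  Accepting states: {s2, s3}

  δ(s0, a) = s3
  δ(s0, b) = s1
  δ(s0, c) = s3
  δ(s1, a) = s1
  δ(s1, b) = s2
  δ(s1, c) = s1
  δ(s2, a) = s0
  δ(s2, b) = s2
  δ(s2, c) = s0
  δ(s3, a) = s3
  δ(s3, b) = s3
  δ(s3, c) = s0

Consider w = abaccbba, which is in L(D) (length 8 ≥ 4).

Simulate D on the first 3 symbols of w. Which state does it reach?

s3

State sequence: s0 -a-> s3 -b-> s3 -a-> s3

After reading 3 characters, D is in state s3.
(This kind of state-tracing is the core of the pumping-lemma construction: with 4 states, pigeonhole forces a repeat within the first 4 steps.)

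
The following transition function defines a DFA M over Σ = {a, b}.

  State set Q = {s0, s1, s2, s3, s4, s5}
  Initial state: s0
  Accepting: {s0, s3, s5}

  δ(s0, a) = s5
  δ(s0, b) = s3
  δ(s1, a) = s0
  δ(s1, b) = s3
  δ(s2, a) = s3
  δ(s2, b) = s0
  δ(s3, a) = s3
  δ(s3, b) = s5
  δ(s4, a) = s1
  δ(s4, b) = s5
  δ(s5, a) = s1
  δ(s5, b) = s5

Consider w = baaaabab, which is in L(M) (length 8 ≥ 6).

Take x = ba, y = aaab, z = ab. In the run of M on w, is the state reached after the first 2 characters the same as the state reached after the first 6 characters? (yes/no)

Run of M on the first 6 characters of w = b a a a a b:
  step 0: s0  (start)
  step 1: s3  (read b: s0→s3)
  step 2: s3  (read a: s3→s3)
  step 3: s3  (read a: s3→s3)
  step 4: s3  (read a: s3→s3)
  step 5: s3  (read a: s3→s3)
  step 6: s5  (read b: s3→s5)

After x (step 2): s3. After xy (step 6): s5.
They differ (s3 ≠ s5), so y is not a cycle from the state after x; this split is not the one the pumping-lemma construction produces, and pumping y need not keep the string in L(M).

no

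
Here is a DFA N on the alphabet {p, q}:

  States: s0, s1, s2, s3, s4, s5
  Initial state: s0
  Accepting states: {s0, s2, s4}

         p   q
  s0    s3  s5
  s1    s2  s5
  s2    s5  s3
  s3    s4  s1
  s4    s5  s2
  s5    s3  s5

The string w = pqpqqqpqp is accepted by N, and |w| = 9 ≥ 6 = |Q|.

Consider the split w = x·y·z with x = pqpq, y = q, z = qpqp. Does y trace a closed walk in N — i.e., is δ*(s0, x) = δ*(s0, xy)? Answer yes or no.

no

Run of N on the first 5 characters of w = p q p q q:
  step 0: s0  (start)
  step 1: s3  (read p: s0→s3)
  step 2: s1  (read q: s3→s1)
  step 3: s2  (read p: s1→s2)
  step 4: s3  (read q: s2→s3)
  step 5: s1  (read q: s3→s1)

After x (step 4): s3. After xy (step 5): s1.
They differ (s3 ≠ s1), so y is not a cycle from the state after x; this split is not the one the pumping-lemma construction produces, and pumping y need not keep the string in L(N).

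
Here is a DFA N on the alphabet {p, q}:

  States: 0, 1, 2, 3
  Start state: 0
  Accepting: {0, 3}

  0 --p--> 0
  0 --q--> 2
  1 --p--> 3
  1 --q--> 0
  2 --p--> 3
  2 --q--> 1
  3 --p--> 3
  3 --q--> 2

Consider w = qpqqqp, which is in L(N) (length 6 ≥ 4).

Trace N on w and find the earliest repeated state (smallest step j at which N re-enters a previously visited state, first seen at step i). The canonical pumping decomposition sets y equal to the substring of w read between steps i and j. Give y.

State sequence: 0 -q-> 2 -p-> 3 -q-> 2 -q-> 1 -q-> 0 -p-> 0
First repeat at step 3: 2 was already visited.

So i = 1, j = 3, giving x = w[0:1] = q, y = w[1:3] = pq, z = w[3:6] = qqp.
Check: |xy| = 3 ≤ 4 and |y| = 2 ≥ 1. Reading y takes N from 2 back to 2, so every xyⁱz is accepted.

pq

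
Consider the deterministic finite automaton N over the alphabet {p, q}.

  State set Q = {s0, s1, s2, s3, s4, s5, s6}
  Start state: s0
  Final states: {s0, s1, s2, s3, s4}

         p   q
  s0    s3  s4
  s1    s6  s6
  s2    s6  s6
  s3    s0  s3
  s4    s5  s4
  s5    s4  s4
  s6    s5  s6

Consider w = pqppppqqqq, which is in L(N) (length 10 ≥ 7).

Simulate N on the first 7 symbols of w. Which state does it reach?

s3

Run of N on the first 7 characters of w = p q p p p p q:
  step 0: s0  (start)
  step 1: s3  (read p: s0→s3)
  step 2: s3  (read q: s3→s3)
  step 3: s0  (read p: s3→s0)
  step 4: s3  (read p: s0→s3)
  step 5: s0  (read p: s3→s0)
  step 6: s3  (read p: s0→s3)
  step 7: s3  (read q: s3→s3)

After reading 7 characters, N is in state s3.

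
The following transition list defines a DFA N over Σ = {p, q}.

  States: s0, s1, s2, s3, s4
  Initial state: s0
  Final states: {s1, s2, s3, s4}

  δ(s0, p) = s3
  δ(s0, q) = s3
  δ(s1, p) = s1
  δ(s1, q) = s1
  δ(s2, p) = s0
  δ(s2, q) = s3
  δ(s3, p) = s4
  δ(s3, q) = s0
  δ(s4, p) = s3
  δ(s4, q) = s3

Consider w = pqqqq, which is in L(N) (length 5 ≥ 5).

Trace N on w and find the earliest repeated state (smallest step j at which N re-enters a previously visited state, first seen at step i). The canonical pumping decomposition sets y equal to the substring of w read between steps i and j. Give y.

pq

Run of N on w = p q q q q:
  step 0: s0  (start)
  step 1: s3  (read p: s0→s3)
  step 2: s0  (read q: s3→s0)   ← first repeat (s0 seen earlier)
  step 3: s3  (read q: s0→s3)
  step 4: s0  (read q: s3→s0)
  step 5: s3  (read q: s0→s3)

So i = 0, j = 2, giving x = w[0:0] = ε, y = w[0:2] = pq, z = w[2:5] = qqq.
Check: |xy| = 2 ≤ 5 and |y| = 2 ≥ 1. Reading y takes N from s0 back to s0, so every xyⁱz is accepted.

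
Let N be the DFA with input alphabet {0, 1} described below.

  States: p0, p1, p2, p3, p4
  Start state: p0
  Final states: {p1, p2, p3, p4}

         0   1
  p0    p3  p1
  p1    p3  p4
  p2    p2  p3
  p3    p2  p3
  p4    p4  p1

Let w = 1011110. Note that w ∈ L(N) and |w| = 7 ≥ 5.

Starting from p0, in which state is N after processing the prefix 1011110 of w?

p2

State sequence: p0 -1-> p1 -0-> p3 -1-> p3 -1-> p3 -1-> p3 -1-> p3 -0-> p2

After reading 7 characters, N is in state p2.
(This kind of state-tracing is the core of the pumping-lemma construction: with 5 states, pigeonhole forces a repeat within the first 5 steps.)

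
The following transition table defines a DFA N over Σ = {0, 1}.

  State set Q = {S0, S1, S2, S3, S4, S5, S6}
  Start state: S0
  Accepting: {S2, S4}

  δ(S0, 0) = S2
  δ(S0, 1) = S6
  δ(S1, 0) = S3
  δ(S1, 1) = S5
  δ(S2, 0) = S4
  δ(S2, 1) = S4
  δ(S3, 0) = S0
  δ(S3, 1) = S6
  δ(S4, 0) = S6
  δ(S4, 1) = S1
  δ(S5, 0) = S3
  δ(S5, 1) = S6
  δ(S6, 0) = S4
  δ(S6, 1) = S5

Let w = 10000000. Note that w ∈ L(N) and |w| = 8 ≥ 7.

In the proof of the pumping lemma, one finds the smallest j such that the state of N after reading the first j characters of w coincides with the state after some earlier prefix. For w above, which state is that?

S6

State sequence: S0 -1-> S6 -0-> S4 -0-> S6 -0-> S4 -0-> S6 -0-> S4 -0-> S6 -0-> S4
First repeat at step 3: S6 was already visited.

The earliest repeat is at step j = 3: N is in S6, which it already visited at step i = 1.
With |Q| = 7, pigeonhole forces a state repeat no later than step 7; the substring read between the first and second visits to that state can be pumped.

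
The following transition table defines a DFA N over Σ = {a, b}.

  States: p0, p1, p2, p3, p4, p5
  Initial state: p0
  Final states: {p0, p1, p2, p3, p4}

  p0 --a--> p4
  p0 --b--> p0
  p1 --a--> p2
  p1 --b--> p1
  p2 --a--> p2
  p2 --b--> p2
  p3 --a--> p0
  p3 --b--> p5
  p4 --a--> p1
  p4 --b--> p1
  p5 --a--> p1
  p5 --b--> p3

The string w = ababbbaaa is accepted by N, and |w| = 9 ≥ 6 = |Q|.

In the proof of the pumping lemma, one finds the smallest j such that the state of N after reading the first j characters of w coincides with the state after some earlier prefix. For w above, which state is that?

p2

Run of N on w = a b a b b b a a a:
  step 0: p0  (start)
  step 1: p4  (read a: p0→p4)
  step 2: p1  (read b: p4→p1)
  step 3: p2  (read a: p1→p2)
  step 4: p2  (read b: p2→p2)   ← first repeat (p2 seen earlier)
  step 5: p2  (read b: p2→p2)
  step 6: p2  (read b: p2→p2)
  step 7: p2  (read a: p2→p2)
  step 8: p2  (read a: p2→p2)
  step 9: p2  (read a: p2→p2)

The earliest repeat is at step j = 4: N is in p2, which it already visited at step i = 3.
With |Q| = 6, pigeonhole forces a state repeat no later than step 6; the substring read between the first and second visits to that state can be pumped.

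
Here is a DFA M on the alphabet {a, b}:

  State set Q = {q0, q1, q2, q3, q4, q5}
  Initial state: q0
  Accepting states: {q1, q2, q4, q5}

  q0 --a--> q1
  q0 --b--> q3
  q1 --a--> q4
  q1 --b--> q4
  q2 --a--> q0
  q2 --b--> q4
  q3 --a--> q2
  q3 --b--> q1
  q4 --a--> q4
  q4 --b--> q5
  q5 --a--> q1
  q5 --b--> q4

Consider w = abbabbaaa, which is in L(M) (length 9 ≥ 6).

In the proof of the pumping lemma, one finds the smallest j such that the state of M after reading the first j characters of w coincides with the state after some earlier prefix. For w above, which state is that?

State sequence: q0 -a-> q1 -b-> q4 -b-> q5 -a-> q1 -b-> q4 -b-> q5 -a-> q1 -a-> q4 -a-> q4
First repeat at step 4: q1 was already visited.

The earliest repeat is at step j = 4: M is in q1, which it already visited at step i = 1.
Since M has 6 states, any run of length ≥ 6 visits 6+1 states, so by pigeonhole some state repeats within the first 6 steps — that repeat gives the pumpable loop.

q1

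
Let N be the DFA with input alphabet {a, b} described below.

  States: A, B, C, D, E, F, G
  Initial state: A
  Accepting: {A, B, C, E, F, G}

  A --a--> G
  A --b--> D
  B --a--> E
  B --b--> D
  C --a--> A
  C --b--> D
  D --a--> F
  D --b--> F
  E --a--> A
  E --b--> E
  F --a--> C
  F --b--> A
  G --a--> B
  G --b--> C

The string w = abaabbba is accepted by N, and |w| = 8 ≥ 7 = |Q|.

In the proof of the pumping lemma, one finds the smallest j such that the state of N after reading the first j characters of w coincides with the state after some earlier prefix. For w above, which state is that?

A

Run of N on w = a b a a b b b a:
  step 0: A  (start)
  step 1: G  (read a: A→G)
  step 2: C  (read b: G→C)
  step 3: A  (read a: C→A)   ← first repeat (A seen earlier)
  step 4: G  (read a: A→G)
  step 5: C  (read b: G→C)
  step 6: D  (read b: C→D)
  step 7: F  (read b: D→F)
  step 8: C  (read a: F→C)

The earliest repeat is at step j = 3: N is in A, which it already visited at step i = 0.
Since N has 7 states, any run of length ≥ 7 visits 7+1 states, so by pigeonhole some state repeats within the first 7 steps — that repeat gives the pumpable loop.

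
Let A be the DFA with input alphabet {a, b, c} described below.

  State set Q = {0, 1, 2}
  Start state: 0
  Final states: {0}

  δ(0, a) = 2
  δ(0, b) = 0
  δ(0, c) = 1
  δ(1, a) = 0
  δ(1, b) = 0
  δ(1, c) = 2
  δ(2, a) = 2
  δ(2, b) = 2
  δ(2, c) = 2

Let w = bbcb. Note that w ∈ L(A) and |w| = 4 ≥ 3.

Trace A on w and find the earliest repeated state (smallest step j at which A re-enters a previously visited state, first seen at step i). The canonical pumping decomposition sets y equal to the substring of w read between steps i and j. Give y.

Run of A on w = b b c b:
  step 0: 0  (start)
  step 1: 0  (read b: 0→0)   ← first repeat (0 seen earlier)
  step 2: 0  (read b: 0→0)
  step 3: 1  (read c: 0→1)
  step 4: 0  (read b: 1→0)

So i = 0, j = 1, giving x = w[0:0] = ε, y = w[0:1] = b, z = w[1:4] = bcb.
Check: |xy| = 1 ≤ 3 and |y| = 1 ≥ 1. Reading y takes A from 0 back to 0, so every xyⁱz is accepted.
Pumping length from the standard proof: p = 3 (the number of states). The repeated state found above gives |xy| = j ≤ 3 and |y| = j − i ≥ 1.

b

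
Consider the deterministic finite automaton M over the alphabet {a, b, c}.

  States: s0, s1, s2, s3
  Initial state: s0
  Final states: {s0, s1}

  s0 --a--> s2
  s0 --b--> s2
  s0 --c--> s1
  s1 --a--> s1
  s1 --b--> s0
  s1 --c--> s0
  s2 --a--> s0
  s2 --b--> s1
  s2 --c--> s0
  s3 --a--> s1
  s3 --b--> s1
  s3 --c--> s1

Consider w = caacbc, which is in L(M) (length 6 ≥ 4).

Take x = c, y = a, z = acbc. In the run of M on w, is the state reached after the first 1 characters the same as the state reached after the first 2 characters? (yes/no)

yes

State sequence: s0 -c-> s1 -a-> s1

After x (step 1): s1. After xy (step 2): s1.
They match, so y = a drives M around a cycle from s1 back to itself; pumping y any number of times keeps M in s1 before reading z, and xyⁱz ∈ L(M) for every i ≥ 0.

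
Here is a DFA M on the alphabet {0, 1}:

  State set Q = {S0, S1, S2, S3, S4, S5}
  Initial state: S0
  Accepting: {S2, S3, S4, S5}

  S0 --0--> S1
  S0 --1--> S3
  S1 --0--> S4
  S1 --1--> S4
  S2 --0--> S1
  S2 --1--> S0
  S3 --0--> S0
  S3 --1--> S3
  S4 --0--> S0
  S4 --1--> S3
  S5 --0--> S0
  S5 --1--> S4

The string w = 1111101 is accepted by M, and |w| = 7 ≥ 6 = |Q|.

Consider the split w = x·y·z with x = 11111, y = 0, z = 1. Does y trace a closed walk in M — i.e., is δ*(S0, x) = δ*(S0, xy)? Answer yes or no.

State sequence: S0 -1-> S3 -1-> S3 -1-> S3 -1-> S3 -1-> S3 -0-> S0

After x (step 5): S3. After xy (step 6): S0.
They differ (S3 ≠ S0), so y is not a cycle from the state after x; this split is not the one the pumping-lemma construction produces, and pumping y need not keep the string in L(M).

no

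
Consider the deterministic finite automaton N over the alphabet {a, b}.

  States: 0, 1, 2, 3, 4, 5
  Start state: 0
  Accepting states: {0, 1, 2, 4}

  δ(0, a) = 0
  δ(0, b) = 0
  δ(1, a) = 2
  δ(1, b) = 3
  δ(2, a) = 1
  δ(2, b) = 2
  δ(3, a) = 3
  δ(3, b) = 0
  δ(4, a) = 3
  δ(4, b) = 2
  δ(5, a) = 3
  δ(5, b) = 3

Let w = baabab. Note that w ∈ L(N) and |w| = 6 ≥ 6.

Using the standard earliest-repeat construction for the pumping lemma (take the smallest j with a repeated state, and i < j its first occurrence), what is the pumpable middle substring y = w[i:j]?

Run of N on w = b a a b a b:
  step 0: 0  (start)
  step 1: 0  (read b: 0→0)   ← first repeat (0 seen earlier)
  step 2: 0  (read a: 0→0)
  step 3: 0  (read a: 0→0)
  step 4: 0  (read b: 0→0)
  step 5: 0  (read a: 0→0)
  step 6: 0  (read b: 0→0)

So i = 0, j = 1, giving x = w[0:0] = ε, y = w[0:1] = b, z = w[1:6] = aabab.
Check: |xy| = 1 ≤ 6 and |y| = 1 ≥ 1. Reading y takes N from 0 back to 0, so every xyⁱz is accepted.

b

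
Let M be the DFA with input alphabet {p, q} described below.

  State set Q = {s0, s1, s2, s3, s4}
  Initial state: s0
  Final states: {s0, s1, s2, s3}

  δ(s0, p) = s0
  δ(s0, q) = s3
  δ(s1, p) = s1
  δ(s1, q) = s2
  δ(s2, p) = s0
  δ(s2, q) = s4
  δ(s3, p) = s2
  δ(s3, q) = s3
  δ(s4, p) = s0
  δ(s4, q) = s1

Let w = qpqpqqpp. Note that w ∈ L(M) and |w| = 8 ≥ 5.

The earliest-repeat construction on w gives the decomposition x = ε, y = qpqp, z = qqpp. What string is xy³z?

xy^3z = ε·qpqp·qpqp·qpqp·qqpp = qpqpqpqpqpqpqqpp.
Reading y = qpqp takes M from s0 back to s0, so after x·y·y·y the machine is still in s0, and z then leads to the accepting state s0. Hence qpqpqpqpqpqpqqpp ∈ L(M).

qpqpqpqpqpqpqqpp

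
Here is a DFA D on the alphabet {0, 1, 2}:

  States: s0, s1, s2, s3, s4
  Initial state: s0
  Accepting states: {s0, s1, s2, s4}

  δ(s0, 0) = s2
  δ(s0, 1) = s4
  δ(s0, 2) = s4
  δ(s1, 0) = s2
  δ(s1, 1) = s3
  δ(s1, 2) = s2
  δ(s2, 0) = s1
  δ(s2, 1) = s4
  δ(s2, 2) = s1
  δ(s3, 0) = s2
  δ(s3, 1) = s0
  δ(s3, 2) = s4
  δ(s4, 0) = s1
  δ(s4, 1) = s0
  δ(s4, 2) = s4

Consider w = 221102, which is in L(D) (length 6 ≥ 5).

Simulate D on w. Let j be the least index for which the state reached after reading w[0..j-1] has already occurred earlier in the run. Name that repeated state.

State sequence: s0 -2-> s4 -2-> s4 -1-> s0 -1-> s4 -0-> s1 -2-> s2
First repeat at step 2: s4 was already visited.

The earliest repeat is at step j = 2: D is in s4, which it already visited at step i = 1.
Since D has 5 states, any run of length ≥ 5 visits 5+1 states, so by pigeonhole some state repeats within the first 5 steps — that repeat gives the pumpable loop.

s4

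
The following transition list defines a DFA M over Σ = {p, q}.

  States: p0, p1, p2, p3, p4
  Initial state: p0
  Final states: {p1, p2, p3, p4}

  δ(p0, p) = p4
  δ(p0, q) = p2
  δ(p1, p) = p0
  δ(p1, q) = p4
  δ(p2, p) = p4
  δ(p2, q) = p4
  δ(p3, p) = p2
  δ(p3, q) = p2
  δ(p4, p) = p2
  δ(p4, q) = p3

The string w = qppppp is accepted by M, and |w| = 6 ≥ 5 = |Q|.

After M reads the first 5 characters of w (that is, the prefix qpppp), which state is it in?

State sequence: p0 -q-> p2 -p-> p4 -p-> p2 -p-> p4 -p-> p2

After reading 5 characters, M is in state p2.
(This kind of state-tracing is the core of the pumping-lemma construction: with 5 states, pigeonhole forces a repeat within the first 5 steps.)

p2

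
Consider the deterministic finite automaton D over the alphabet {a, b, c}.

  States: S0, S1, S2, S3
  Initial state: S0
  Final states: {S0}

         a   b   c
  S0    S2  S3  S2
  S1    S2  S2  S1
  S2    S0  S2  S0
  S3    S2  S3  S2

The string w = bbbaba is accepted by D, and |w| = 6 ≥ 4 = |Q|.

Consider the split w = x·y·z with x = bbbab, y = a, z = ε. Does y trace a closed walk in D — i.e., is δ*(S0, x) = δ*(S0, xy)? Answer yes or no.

no

State sequence: S0 -b-> S3 -b-> S3 -b-> S3 -a-> S2 -b-> S2 -a-> S0

After x (step 5): S2. After xy (step 6): S0.
They differ (S2 ≠ S0), so y is not a cycle from the state after x; this split is not the one the pumping-lemma construction produces, and pumping y need not keep the string in L(D).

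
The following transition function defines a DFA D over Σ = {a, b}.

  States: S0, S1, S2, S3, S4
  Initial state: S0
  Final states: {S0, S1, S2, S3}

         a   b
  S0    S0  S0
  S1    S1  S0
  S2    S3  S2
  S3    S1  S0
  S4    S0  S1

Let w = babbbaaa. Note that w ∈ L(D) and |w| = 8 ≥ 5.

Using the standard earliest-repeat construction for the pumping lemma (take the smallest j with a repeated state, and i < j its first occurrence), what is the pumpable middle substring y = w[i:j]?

State sequence: S0 -b-> S0 -a-> S0 -b-> S0 -b-> S0 -b-> S0 -a-> S0 -a-> S0 -a-> S0
First repeat at step 1: S0 was already visited.

So i = 0, j = 1, giving x = w[0:0] = ε, y = w[0:1] = b, z = w[1:8] = abbbaaa.
Check: |xy| = 1 ≤ 5 and |y| = 1 ≥ 1. Reading y takes D from S0 back to S0, so every xyⁱz is accepted.
The DFA has 5 states, so the proof of the pumping lemma guarantees a repeated state among the first 5+1 visited; the segment between the two visits is the pumpable y.

b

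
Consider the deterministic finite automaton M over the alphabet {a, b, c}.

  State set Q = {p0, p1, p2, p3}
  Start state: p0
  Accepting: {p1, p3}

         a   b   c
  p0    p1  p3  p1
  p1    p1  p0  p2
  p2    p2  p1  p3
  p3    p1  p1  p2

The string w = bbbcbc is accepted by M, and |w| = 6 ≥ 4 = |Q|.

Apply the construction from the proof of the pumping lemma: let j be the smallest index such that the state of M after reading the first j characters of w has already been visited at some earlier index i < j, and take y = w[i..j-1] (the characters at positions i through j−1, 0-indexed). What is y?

bbb

State sequence: p0 -b-> p3 -b-> p1 -b-> p0 -c-> p1 -b-> p0 -c-> p1
First repeat at step 3: p0 was already visited.

So i = 0, j = 3, giving x = w[0:0] = ε, y = w[0:3] = bbb, z = w[3:6] = cbc.
Check: |xy| = 3 ≤ 4 and |y| = 3 ≥ 1. Reading y takes M from p0 back to p0, so every xyⁱz is accepted.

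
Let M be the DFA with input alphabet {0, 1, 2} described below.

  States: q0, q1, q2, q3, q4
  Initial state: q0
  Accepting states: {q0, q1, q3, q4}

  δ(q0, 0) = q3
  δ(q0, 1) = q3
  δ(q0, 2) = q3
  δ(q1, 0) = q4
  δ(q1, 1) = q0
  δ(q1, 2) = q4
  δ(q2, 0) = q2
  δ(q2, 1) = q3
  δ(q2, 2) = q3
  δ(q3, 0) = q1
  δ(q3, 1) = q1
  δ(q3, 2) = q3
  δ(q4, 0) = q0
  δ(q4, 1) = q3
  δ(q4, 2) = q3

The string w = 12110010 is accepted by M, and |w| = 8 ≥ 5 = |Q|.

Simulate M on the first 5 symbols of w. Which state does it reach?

Run of M on the first 5 characters of w = 1 2 1 1 0:
  step 0: q0  (start)
  step 1: q3  (read 1: q0→q3)
  step 2: q3  (read 2: q3→q3)
  step 3: q1  (read 1: q3→q1)
  step 4: q0  (read 1: q1→q0)
  step 5: q3  (read 0: q0→q3)

After reading 5 characters, M is in state q3.

q3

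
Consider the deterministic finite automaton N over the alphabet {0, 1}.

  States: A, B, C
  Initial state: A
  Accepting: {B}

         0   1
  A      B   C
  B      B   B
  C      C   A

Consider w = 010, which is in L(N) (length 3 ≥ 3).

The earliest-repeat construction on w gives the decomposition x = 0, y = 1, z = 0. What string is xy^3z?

01110

xy^3z = 0·1·1·1·0 = 01110.
Reading y = 1 takes N from B back to B, so after x·y·y·y the machine is still in B, and z then leads to the accepting state B. Hence 01110 ∈ L(N).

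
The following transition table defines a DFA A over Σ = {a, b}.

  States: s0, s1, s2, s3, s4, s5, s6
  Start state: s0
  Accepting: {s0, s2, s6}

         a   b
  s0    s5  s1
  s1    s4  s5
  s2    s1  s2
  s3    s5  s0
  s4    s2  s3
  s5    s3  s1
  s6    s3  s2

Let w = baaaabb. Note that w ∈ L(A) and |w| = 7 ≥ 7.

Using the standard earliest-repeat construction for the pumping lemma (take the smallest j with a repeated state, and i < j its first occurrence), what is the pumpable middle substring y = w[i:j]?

aaa

Run of A on w = b a a a a b b:
  step 0: s0  (start)
  step 1: s1  (read b: s0→s1)
  step 2: s4  (read a: s1→s4)
  step 3: s2  (read a: s4→s2)
  step 4: s1  (read a: s2→s1)   ← first repeat (s1 seen earlier)
  step 5: s4  (read a: s1→s4)
  step 6: s3  (read b: s4→s3)
  step 7: s0  (read b: s3→s0)

So i = 1, j = 4, giving x = w[0:1] = b, y = w[1:4] = aaa, z = w[4:7] = abb.
Check: |xy| = 4 ≤ 7 and |y| = 3 ≥ 1. Reading y takes A from s1 back to s1, so every xyⁱz is accepted.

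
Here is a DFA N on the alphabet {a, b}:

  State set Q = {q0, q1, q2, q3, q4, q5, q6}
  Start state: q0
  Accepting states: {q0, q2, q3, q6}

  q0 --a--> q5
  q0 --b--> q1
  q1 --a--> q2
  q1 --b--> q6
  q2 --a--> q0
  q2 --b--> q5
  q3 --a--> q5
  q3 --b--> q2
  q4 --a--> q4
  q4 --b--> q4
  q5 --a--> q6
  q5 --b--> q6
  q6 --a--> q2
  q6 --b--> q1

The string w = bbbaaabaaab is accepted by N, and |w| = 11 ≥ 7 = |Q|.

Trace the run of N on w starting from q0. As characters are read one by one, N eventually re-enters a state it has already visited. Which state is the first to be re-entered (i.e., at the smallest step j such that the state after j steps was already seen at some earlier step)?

q1

State sequence: q0 -b-> q1 -b-> q6 -b-> q1 -a-> q2 -a-> q0 -a-> q5 -b-> q6 -a-> q2 -a-> q0 -a-> q5 -b-> q6
First repeat at step 3: q1 was already visited.

The earliest repeat is at step j = 3: N is in q1, which it already visited at step i = 1.
The DFA has 7 states, so the proof of the pumping lemma guarantees a repeated state among the first 7+1 visited; the segment between the two visits is the pumpable y.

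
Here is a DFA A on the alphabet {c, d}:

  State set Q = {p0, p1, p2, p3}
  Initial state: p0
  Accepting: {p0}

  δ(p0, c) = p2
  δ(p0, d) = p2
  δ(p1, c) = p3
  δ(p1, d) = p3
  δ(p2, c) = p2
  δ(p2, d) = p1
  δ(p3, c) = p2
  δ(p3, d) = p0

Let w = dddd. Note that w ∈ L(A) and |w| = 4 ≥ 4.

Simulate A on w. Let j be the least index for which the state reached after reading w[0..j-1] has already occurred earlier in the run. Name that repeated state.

Run of A on w = d d d d:
  step 0: p0  (start)
  step 1: p2  (read d: p0→p2)
  step 2: p1  (read d: p2→p1)
  step 3: p3  (read d: p1→p3)
  step 4: p0  (read d: p3→p0)   ← first repeat (p0 seen earlier)

The earliest repeat is at step j = 4: A is in p0, which it already visited at step i = 0.
The DFA has 4 states, so the proof of the pumping lemma guarantees a repeated state among the first 4+1 visited; the segment between the two visits is the pumpable y.

p0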